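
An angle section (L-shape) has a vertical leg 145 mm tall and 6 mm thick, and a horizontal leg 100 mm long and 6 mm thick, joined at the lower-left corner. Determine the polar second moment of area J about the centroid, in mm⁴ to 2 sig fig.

J ≈ 4.5 × 10⁶ mm⁴

Treat the section as a set of non-overlapping primitives; coordinates are from the bounding-box lower-left.
Vertical leg: 6 × 145, A = 870 mm², y = 72.5 mm, Ī = 1 524 313 mm⁴.
Horizontal leg (remainder): 94 × 6, A = 564 mm², y = 3 mm, Ī = 1 692 mm⁴.
Centroid: ȳ = ΣA·y / ΣA = 45.17 mm.
Transfer each piece to the centroidal x-axis using Ī + A·d² with d = y − 45.17:
  vertical leg: d = 27.33 mm → contributes +2 174 366 mm⁴
  horizontal leg (remainder): d = -42.17 mm → contributes +1 004 433 mm⁴
Total I = 3 178 799 mm⁴.
For the y-axis: x̄ = 22.67 mm.
Repeating about the centroidal y-axis gives I_y = 1 273 341 mm⁴.
Polar second moment: J = I_x + I_y = 4 452 140 mm⁴.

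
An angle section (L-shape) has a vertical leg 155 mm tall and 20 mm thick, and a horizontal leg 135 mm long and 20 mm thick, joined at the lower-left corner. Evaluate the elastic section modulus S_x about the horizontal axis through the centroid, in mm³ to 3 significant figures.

S_x ≈ 1.16 × 10⁵ mm³

Split into non-overlapping primitives; take the origin at the lower-left of the bounding box.
Vertical leg: 20 × 155, A = 3 100 mm², y = 77.5 mm, Ī = 6 206 458 mm⁴.
Horizontal leg (remainder): 115 × 20, A = 2 300 mm², y = 10 mm, Ī = 76 667 mm⁴.
Centroid: ȳ = ΣA·y / ΣA = 48.75 mm.
Transfer each piece to the horizontal axis through the centroid using Ī + A·d² with d = y − 48.75:
  vertical leg: d = 28.75 mm → contributes +8 768 802 mm⁴
  horizontal leg (remainder): d = -38.75 mm → contributes +3 530 260 mm⁴
Total I = 12 299 063 mm⁴.
Extreme fibre distance c = 106.25 mm; S = I/c = 115 756 mm³.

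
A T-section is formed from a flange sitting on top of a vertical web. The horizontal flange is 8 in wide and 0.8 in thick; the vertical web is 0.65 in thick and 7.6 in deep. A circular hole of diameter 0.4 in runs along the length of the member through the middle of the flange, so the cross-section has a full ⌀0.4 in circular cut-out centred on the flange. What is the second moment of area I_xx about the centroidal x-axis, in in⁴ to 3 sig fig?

Decompose the section into non-overlapping parts with the origin at the bottom-left of its bounding rectangle.
Flange: 8 × 0.8, A = 6.4 in², y = 8 in, Ī = 0.34133 in⁴.
Web: 0.65 × 7.6, A = 4.94 in², y = 3.8 in, Ī = 23.778 in⁴.
Hole (subtracted): ⌀0.4, A = 0.12566 in², y = 8 in, Ī = 0.0012566 in⁴.
Centroid: ȳ = ΣA·y / ΣA = 6.1499 in.
Transfer each piece to the centroidal x-axis using Ī + A·d² with d = y − 6.1499:
  flange: d = 1.8501 in → contributes +22.248 in⁴
  web: d = -2.3499 in → contributes +51.056 in⁴
  hole: d = 1.8501 in → contributes −0.4314 in⁴
Total I = 72.873 in⁴.

I_xx ≈ 72.9 in⁴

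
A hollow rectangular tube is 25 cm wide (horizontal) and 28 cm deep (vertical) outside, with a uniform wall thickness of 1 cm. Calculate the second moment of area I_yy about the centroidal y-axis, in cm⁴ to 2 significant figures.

Split into non-overlapping primitives; take the origin at the lower-left of the bounding box.
Outer rectangle: 25 × 28, A = 700 cm², x = 12.5 cm, Ī = 36 458 cm⁴.
Inner void (subtracted): 23 × 26, A = 598 cm², x = 12.5 cm, Ī = 26 362 cm⁴.
By symmetry the centroid is at mid-width, x̄ = 12.5 cm.
All pieces are centred on the centroidal y-axis, so I = ΣĪ (holes subtracted) = 10 097 cm⁴.

I_yy ≈ 1.0 × 10⁴ cm⁴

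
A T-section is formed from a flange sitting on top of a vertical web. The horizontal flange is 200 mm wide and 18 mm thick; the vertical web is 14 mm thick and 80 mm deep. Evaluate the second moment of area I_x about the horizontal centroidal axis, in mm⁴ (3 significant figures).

Decompose the section into non-overlapping parts with the origin at the bottom-left of its bounding rectangle.
Flange: 200 × 18, A = 3 600 mm², y = 89 mm, Ī = 97 200 mm⁴.
Web: 14 × 80, A = 1 120 mm², y = 40 mm, Ī = 597 333 mm⁴.
Centroid: ȳ = ΣA·y / ΣA = 77.373 mm.
Transfer each piece to the horizontal centroidal axis using Ī + A·d² with d = y − 77.373:
  flange: d = 11.627 mm → contributes +583 884 mm⁴
  web: d = -37.373 mm → contributes +2 161 673 mm⁴
Total I = 2 745 557 mm⁴.

I_x ≈ 2.75 × 10⁶ mm⁴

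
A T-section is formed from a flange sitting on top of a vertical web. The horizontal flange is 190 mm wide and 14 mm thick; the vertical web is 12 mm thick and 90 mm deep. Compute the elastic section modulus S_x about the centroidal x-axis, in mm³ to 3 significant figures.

S_x ≈ 3.48 × 10⁴ mm³

Treat the section as a set of non-overlapping primitives; coordinates are from the bounding-box lower-left.
Flange: 190 × 14, A = 2 660 mm², y = 97 mm, Ī = 43 447 mm⁴.
Web: 12 × 90, A = 1 080 mm², y = 45 mm, Ī = 729 000 mm⁴.
Centroid: ȳ = ΣA·y / ΣA = 81.984 mm.
Transfer each piece to the centroidal x-axis using Ī + A·d² with d = y − 81.984:
  flange: d = 15.016 mm → contributes +643 228 mm⁴
  web: d = -36.984 mm → contributes +2 206 238 mm⁴
Total I = 2 849 466 mm⁴.
Extreme fibre distance c = 81.984 mm; S = I/c = 34 756 mm³.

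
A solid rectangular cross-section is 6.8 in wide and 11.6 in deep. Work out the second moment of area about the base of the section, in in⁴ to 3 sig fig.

I_base ≈ 3540 in⁴

The section: 6.8 × 11.6, A = 78.88 in², y = 5.8 in, Ī = 884.51 in⁴.
Transfer it to the bottom edge using Ī + A·d² with d = y − 0:
  the section: d = 5.8 in → contributes +3 538 in⁴
Total I = 3 538 in⁴.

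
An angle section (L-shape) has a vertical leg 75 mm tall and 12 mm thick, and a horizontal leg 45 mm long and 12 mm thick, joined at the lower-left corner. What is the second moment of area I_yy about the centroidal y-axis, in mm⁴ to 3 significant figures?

Break the section into simple shapes (no overlaps), measuring from the bottom-left corner of the bounding box.
Vertical leg: 12 × 75, A = 900 mm², x = 6 mm, Ī = 10 800 mm⁴.
Horizontal leg (remainder): 33 × 12, A = 396 mm², x = 28.5 mm, Ī = 35 937 mm⁴.
Centroid: x̄ = ΣA·x / ΣA = 12.875 mm.
Transfer each piece to the centroidal y-axis using Ī + A·d² with d = x − 12.875:
  vertical leg: d = -6.875 mm → contributes +53 339 mm⁴
  horizontal leg (remainder): d = 15.625 mm → contributes +132 617 mm⁴
Total I = 185 956 mm⁴.

I_yy ≈ 1.86 × 10⁵ mm⁴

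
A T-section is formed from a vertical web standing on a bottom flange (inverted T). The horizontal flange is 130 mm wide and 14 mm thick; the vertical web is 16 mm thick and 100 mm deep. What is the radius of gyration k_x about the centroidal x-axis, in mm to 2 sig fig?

Split into non-overlapping primitives; take the origin at the lower-left of the bounding box.
Flange: 130 × 14, A = 1 820 mm², y = 7 mm, Ī = 29 727 mm⁴.
Web: 16 × 100, A = 1 600 mm², y = 64 mm, Ī = 1 333 333 mm⁴.
Centroid: ȳ = ΣA·y / ΣA = 33.67 mm.
Transfer each piece to the centroidal x-axis using Ī + A·d² with d = y − 33.67:
  flange: d = -26.67 mm → contributes +1 323 949 mm⁴
  web: d = 30.33 mm → contributes +2 805 511 mm⁴
Total I = 4 129 460 mm⁴.
Radius of gyration: k = √(I/A) = √(4 129 460 / 3 420) = 34.75 mm.

k_x ≈ 35 mm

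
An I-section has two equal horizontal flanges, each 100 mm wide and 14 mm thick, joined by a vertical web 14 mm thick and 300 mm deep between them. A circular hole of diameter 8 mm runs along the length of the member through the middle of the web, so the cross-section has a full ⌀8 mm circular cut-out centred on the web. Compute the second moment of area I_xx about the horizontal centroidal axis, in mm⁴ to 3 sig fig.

Break the section into simple shapes (no overlaps), measuring from the bottom-left corner of the bounding box.
Bottom flange: 100 × 14, A = 1 400 mm², y = 7 mm, Ī = 22 867 mm⁴.
Web: 14 × 300, A = 4 200 mm², y = 164 mm, Ī = 31 500 000 mm⁴.
Top flange: 100 × 14, A = 1 400 mm², y = 321 mm, Ī = 22 867 mm⁴.
Hole (subtracted): ⌀8, A = 50.265 mm², y = 164 mm, Ī = 201.06 mm⁴.
By symmetry the centroid is at mid-height, ȳ = 164 mm.
Transfer each piece to the horizontal centroidal axis using Ī + A·d² with d = y − 164:
  bottom flange: d = -157 mm → contributes +34 531 467 mm⁴
  web: d = 0 mm → contributes +31 500 000 mm⁴
  top flange: d = 157 mm → contributes +34 531 467 mm⁴
  hole: d = 0 mm → contributes −201.06 mm⁴
Total I = 100 562 732 mm⁴.

I_xx ≈ 1.01 × 10⁸ mm⁴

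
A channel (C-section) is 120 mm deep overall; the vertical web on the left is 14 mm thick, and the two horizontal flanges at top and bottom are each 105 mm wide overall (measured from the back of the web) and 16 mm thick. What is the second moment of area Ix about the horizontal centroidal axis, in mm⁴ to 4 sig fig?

Split into non-overlapping primitives; take the origin at the lower-left of the bounding box.
Web: 14 × 120, A = 1 680 mm², y = 60 mm, Ī = 2 016 000 mm⁴.
Top flange (beyond web): 91 × 16, A = 1 456 mm², y = 112 mm, Ī = 31061.3 mm⁴.
Bottom flange (beyond web): 91 × 16, A = 1 456 mm², y = 8 mm, Ī = 31061.3 mm⁴.
By symmetry the centroid is at mid-height, ȳ = 60 mm.
Transfer each piece to the horizontal centroidal axis using Ī + A·d² with d = y − 60:
  web: d = 0 mm → contributes +2 016 000 mm⁴
  top flange (beyond web): d = 52 mm → contributes +3 968 085 mm⁴
  bottom flange (beyond web): d = -52 mm → contributes +3 968 085 mm⁴
Total I = 9 952 171 mm⁴.

Ix ≈ 9.952 × 10⁶ mm⁴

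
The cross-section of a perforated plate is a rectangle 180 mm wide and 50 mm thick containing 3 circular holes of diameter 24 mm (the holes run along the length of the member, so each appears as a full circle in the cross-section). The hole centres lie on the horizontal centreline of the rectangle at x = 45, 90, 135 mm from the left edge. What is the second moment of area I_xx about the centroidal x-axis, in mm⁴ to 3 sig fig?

I_xx ≈ 1.83 × 10⁶ mm⁴

Break the section into simple shapes (no overlaps), measuring from the bottom-left corner of the bounding box.
Plate: 180 × 50, A = 9 000 mm², y = 25 mm, Ī = 1 875 000 mm⁴.
Hole 1 (subtracted): ⌀24, A = 452.39 mm², y = 25 mm, Ī = 16 286 mm⁴.
Hole 2 (subtracted): ⌀24, A = 452.39 mm², y = 25 mm, Ī = 16 286 mm⁴.
Hole 3 (subtracted): ⌀24, A = 452.39 mm², y = 25 mm, Ī = 16 286 mm⁴.
By symmetry the centroid is at mid-height, ȳ = 25 mm.
All pieces are centred on the centroidal x-axis, so I = ΣĪ (holes subtracted) = 1 826 142 mm⁴.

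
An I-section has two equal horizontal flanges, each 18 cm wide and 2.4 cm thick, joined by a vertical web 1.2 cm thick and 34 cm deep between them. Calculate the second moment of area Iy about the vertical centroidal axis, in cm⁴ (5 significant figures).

Decompose the section into non-overlapping parts with the origin at the bottom-left of its bounding rectangle.
Bottom flange: 18 × 2.4, A = 43.2 cm², x = 9 cm, Ī = 1166.4 cm⁴.
Web: 1.2 × 34, A = 40.8 cm², x = 9 cm, Ī = 4.896 cm⁴.
Top flange: 18 × 2.4, A = 43.2 cm², x = 9 cm, Ī = 1166.4 cm⁴.
By symmetry the centroid is at mid-width, x̄ = 9 cm.
All pieces are centred on the vertical centroidal axis, so I = ΣĪ = 2337.696 cm⁴.

Iy ≈ 2337.7 cm⁴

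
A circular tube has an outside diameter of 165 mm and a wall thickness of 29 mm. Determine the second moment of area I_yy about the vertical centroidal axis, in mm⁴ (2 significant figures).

Decompose the section into non-overlapping parts with the origin at the bottom-left of its bounding rectangle.
Outer circle: ⌀165, A = 21 382 mm², x = 82.5 mm, Ī = 36 383 601 mm⁴.
Bore (subtracted): ⌀107, A = 8 992 mm², x = 82.5 mm, Ī = 6 434 355 mm⁴.
By symmetry the centroid is at mid-width, x̄ = 82.5 mm.
All pieces are centred on the vertical centroidal axis, so I = ΣĪ (holes subtracted) = 29 949 246 mm⁴.

I_yy ≈ 3.0 × 10⁷ mm⁴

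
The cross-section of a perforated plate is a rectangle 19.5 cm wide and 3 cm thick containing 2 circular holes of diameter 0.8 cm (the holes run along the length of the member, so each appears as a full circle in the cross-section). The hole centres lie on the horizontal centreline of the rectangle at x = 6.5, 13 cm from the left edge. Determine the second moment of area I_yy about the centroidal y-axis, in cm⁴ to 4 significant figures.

I_yy ≈ 1843 cm⁴

Split into non-overlapping primitives; take the origin at the lower-left of the bounding box.
Plate: 19.5 × 3, A = 58.5 cm², x = 9.75 cm, Ī = 1853.72 cm⁴.
Hole 1 (subtracted): ⌀0.8, A = 0.502655 cm², x = 6.5 cm, Ī = 0.0201062 cm⁴.
Hole 2 (subtracted): ⌀0.8, A = 0.502655 cm², x = 13 cm, Ī = 0.0201062 cm⁴.
By symmetry the centroid is at mid-width, x̄ = 9.75 cm.
Transfer each piece to the centroidal y-axis using Ī + A·d² with d = x − 9.75:
  plate: d = 0 cm → contributes +1853.72 cm⁴
  hole 1: d = -3.25 cm → contributes −5.3294 cm⁴
  hole 2: d = 3.25 cm → contributes −5.3294 cm⁴
Total I = 1843.06 cm⁴.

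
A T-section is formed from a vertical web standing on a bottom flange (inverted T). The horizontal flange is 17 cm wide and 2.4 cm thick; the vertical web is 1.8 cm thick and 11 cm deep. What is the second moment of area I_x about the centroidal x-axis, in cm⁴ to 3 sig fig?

I_x ≈ 818 cm⁴

Split into non-overlapping primitives; take the origin at the lower-left of the bounding box.
Flange: 17 × 2.4, A = 40.8 cm², y = 1.2 cm, Ī = 19.584 cm⁴.
Web: 1.8 × 11, A = 19.8 cm², y = 7.9 cm, Ī = 199.65 cm⁴.
Centroid: ȳ = ΣA·y / ΣA = 3.3891 cm.
Transfer each piece to the centroidal x-axis using Ī + A·d² with d = y − 3.3891:
  flange: d = -2.1891 cm → contributes +215.11 cm⁴
  web: d = 4.5109 cm → contributes +602.54 cm⁴
Total I = 817.65 cm⁴.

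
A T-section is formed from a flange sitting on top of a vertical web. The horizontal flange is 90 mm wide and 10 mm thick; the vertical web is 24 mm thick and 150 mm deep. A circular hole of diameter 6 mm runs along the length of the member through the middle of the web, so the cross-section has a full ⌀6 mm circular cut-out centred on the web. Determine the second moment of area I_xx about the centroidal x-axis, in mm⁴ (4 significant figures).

I_xx ≈ 1.136 × 10⁷ mm⁴

Treat the section as a set of non-overlapping primitives; coordinates are from the bounding-box lower-left.
Flange: 90 × 10, A = 900 mm², y = 155 mm, Ī = 7 500 mm⁴.
Web: 24 × 150, A = 3 600 mm², y = 75 mm, Ī = 6 750 000 mm⁴.
Hole (subtracted): ⌀6, A = 28.2743 mm², y = 75 mm, Ī = 63.6173 mm⁴.
Centroid: ȳ = ΣA·y / ΣA = 91.1012 mm.
Transfer each piece to the centroidal x-axis using Ī + A·d² with d = y − 91.1012:
  flange: d = 63.8988 mm → contributes +3 682 255 mm⁴
  web: d = -16.1012 mm → contributes +7 683 291 mm⁴
  hole: d = -16.1012 mm → contributes −7393.67 mm⁴
Total I = 11 358 152 mm⁴.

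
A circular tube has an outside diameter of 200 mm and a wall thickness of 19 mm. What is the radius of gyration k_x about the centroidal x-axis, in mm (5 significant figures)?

Treat the section as a set of non-overlapping primitives; coordinates are from the bounding-box lower-left.
Outer circle: ⌀200, A = 31415.93 mm², y = 100 mm, Ī = 78 539 816 mm⁴.
Bore (subtracted): ⌀162, A = 20611.99 mm², y = 100 mm, Ī = 33 808 816 mm⁴.
By symmetry the centroid is at mid-height, ȳ = 100 mm.
All pieces are centred on the centroidal x-axis, so I = ΣĪ (holes subtracted) = 44 731 001 mm⁴.
Radius of gyration: k = √(I/A) = √(44 731 001 / 10803.94) = 64.34477 mm.

k_x ≈ 64.345 mm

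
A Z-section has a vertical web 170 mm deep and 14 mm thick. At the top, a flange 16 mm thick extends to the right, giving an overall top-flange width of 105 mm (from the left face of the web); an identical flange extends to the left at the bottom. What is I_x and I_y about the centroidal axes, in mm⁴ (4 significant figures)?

I_x ≈ 2.306 × 10⁷ mm⁴, I_y ≈ 1.007 × 10⁷ mm⁴

Split into non-overlapping primitives; take the origin at the lower-left of the bounding box.
Web: 14 × 170, A = 2 380 mm², y = 85 mm, Ī = 5 731 833 mm⁴.
Top flange (beyond web): 91 × 16, A = 1 456 mm², y = 162 mm, Ī = 31061.3 mm⁴.
Bottom flange (beyond web): 91 × 16, A = 1 456 mm², y = 8 mm, Ī = 31061.3 mm⁴.
Centroid: ȳ = ΣA·y / ΣA = 85 mm.
Transfer each piece to the centroidal x-axis using Ī + A·d² with d = y − 85:
  web: d = 0 mm → contributes +5 731 833 mm⁴
  top flange (beyond web): d = 77 mm → contributes +8 663 685 mm⁴
  bottom flange (beyond web): d = -77 mm → contributes +8 663 685 mm⁴
Total I = 23 059 204 mm⁴.
For the y-axis: x̄ = 98 mm.
Repeating about the centroidal y-axis gives I_y = 10 074 596 mm⁴.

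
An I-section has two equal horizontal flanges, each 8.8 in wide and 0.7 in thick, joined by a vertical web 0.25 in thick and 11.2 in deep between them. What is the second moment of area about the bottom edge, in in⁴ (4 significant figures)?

Treat the section as a set of non-overlapping primitives; coordinates are from the bounding-box lower-left.
Bottom flange: 8.8 × 0.7, A = 6.16 in², y = 0.35 in, Ī = 0.251533 in⁴.
Web: 0.25 × 11.2, A = 2.8 in², y = 6.3 in, Ī = 29.2693 in⁴.
Top flange: 8.8 × 0.7, A = 6.16 in², y = 12.25 in, Ī = 0.251533 in⁴.
Transfer each piece to a horizontal axis along the bottom face using Ī + A·d² with d = y − 0:
  bottom flange: d = 0.35 in → contributes +1.00613 in⁴
  web: d = 6.3 in → contributes +140.401 in⁴
  top flange: d = 12.25 in → contributes +924.637 in⁴
Total I = 1066.04 in⁴.

I_base ≈ 1066 in⁴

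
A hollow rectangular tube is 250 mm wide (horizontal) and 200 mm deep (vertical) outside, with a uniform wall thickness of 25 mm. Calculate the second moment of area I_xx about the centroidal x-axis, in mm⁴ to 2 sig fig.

I_xx ≈ 1.1 × 10⁸ mm⁴

Break the section into simple shapes (no overlaps), measuring from the bottom-left corner of the bounding box.
Outer rectangle: 250 × 200, A = 50 000 mm², y = 100 mm, Ī = 166 666 667 mm⁴.
Inner void (subtracted): 200 × 150, A = 30 000 mm², y = 100 mm, Ī = 56 250 000 mm⁴.
By symmetry the centroid is at mid-height, ȳ = 100 mm.
All pieces are centred on the centroidal x-axis, so I = ΣĪ (holes subtracted) = 110 416 667 mm⁴.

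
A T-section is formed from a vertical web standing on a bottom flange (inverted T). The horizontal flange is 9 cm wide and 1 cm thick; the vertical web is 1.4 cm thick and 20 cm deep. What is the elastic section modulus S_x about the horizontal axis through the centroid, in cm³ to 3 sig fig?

Treat the section as a set of non-overlapping primitives; coordinates are from the bounding-box lower-left.
Flange: 9 × 1, A = 9 cm², y = 0.5 cm, Ī = 0.75 cm⁴.
Web: 1.4 × 20, A = 28 cm², y = 11 cm, Ī = 933.33 cm⁴.
Centroid: ȳ = ΣA·y / ΣA = 8.4459 cm.
Transfer each piece to the horizontal axis through the centroid using Ī + A·d² with d = y − 8.4459:
  flange: d = -7.9459 cm → contributes +568.99 cm⁴
  web: d = 2.5541 cm → contributes +1 116 cm⁴
Total I = 1 685 cm⁴.
Extreme fibre distance c = 12.554 cm; S = I/c = 134.22 cm³.

S_x ≈ 134 cm³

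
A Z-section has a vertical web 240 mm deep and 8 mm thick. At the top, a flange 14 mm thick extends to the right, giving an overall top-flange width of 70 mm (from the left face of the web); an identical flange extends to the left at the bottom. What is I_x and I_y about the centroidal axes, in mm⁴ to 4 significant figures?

I_x ≈ 3.141 × 10⁷ mm⁴, I_y ≈ 2.693 × 10⁶ mm⁴

Break the section into simple shapes (no overlaps), measuring from the bottom-left corner of the bounding box.
Web: 8 × 240, A = 1 920 mm², y = 120 mm, Ī = 9 216 000 mm⁴.
Top flange (beyond web): 62 × 14, A = 868 mm², y = 233 mm, Ī = 14177.3 mm⁴.
Bottom flange (beyond web): 62 × 14, A = 868 mm², y = 7 mm, Ī = 14177.3 mm⁴.
Centroid: ȳ = ΣA·y / ΣA = 120 mm.
Transfer each piece to the centroidal x-axis using Ī + A·d² with d = y − 120:
  web: d = 0 mm → contributes +9 216 000 mm⁴
  top flange (beyond web): d = 113 mm → contributes +11 097 669 mm⁴
  bottom flange (beyond web): d = -113 mm → contributes +11 097 669 mm⁴
Total I = 31 411 339 mm⁴.
For the y-axis: x̄ = 66 mm.
Repeating about the centroidal y-axis gives I_y = 2 692 939 mm⁴.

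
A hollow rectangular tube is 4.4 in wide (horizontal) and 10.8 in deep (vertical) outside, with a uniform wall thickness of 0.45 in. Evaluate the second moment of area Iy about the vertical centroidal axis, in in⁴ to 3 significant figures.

Split into non-overlapping primitives; take the origin at the lower-left of the bounding box.
Outer rectangle: 4.4 × 10.8, A = 47.52 in², x = 2.2 in, Ī = 76.666 in⁴.
Inner void (subtracted): 3.5 × 9.9, A = 34.65 in², x = 2.2 in, Ī = 35.372 in⁴.
By symmetry the centroid is at mid-width, x̄ = 2.2 in.
All pieces are centred on the vertical centroidal axis, so I = ΣĪ (holes subtracted) = 41.294 in⁴.

Iy ≈ 41.3 in⁴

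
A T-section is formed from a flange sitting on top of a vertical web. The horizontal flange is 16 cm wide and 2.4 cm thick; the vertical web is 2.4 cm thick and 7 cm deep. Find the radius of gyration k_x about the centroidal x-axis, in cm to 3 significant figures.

Break the section into simple shapes (no overlaps), measuring from the bottom-left corner of the bounding box.
Flange: 16 × 2.4, A = 38.4 cm², y = 8.2 cm, Ī = 18.432 cm⁴.
Web: 2.4 × 7, A = 16.8 cm², y = 3.5 cm, Ī = 68.6 cm⁴.
Centroid: ȳ = ΣA·y / ΣA = 6.7696 cm.
Transfer each piece to the centroidal x-axis using Ī + A·d² with d = y − 6.7696:
  flange: d = 1.4304 cm → contributes +97.004 cm⁴
  web: d = -3.2696 cm → contributes +248.19 cm⁴
Total I = 345.2 cm⁴.
Radius of gyration: k = √(I/A) = √(345.2 / 55.2) = 2.5007 cm.

k_x ≈ 2.50 cm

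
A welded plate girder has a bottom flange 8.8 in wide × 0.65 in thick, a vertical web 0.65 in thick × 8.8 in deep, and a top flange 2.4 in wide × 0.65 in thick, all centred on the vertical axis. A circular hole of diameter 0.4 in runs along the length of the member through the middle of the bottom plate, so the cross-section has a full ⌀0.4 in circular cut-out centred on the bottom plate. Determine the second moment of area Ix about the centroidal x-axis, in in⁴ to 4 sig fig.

Split into non-overlapping primitives; take the origin at the lower-left of the bounding box.
Bottom plate: 8.8 × 0.65, A = 5.72 in², y = 0.325 in, Ī = 0.201392 in⁴.
Web plate: 0.65 × 8.8, A = 5.72 in², y = 5.05 in, Ī = 36.9131 in⁴.
Top plate: 2.4 × 0.65, A = 1.56 in², y = 9.775 in, Ī = 0.054925 in⁴.
Hole (subtracted): ⌀0.4, A = 0.125664 in², y = 0.325 in, Ī = 0.00125664 in⁴.
Centroid: ȳ = ΣA·y / ΣA = 3.56936 in.
Transfer each piece to the centroidal x-axis using Ī + A·d² with d = y − 3.56936:
  bottom plate: d = -3.24436 in → contributes +60.4094 in⁴
  web plate: d = 1.48064 in → contributes +49.453 in⁴
  top plate: d = 6.20564 in → contributes +60.1304 in⁴
  hole: d = -3.24436 in → contributes −1.32398 in⁴
Total I = 168.669 in⁴.

Ix ≈ 168.7 in⁴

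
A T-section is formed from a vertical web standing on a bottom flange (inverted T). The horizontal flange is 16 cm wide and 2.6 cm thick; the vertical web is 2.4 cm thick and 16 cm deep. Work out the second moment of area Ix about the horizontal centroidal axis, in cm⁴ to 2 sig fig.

Ix ≈ 2600 cm⁴

Split into non-overlapping primitives; take the origin at the lower-left of the bounding box.
Flange: 16 × 2.6, A = 41.6 cm², y = 1.3 cm, Ī = 23.43 cm⁴.
Web: 2.4 × 16, A = 38.4 cm², y = 10.6 cm, Ī = 819.2 cm⁴.
Centroid: ȳ = ΣA·y / ΣA = 5.764 cm.
Transfer each piece to the horizontal centroidal axis using Ī + A·d² with d = y − 5.764:
  flange: d = -4.464 cm → contributes +852.4 cm⁴
  web: d = 4.836 cm → contributes +1 717 cm⁴
Total I = 2 570 cm⁴.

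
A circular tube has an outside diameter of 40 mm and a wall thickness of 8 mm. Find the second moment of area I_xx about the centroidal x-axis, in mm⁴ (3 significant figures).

I_xx ≈ 1.09 × 10⁵ mm⁴

Split into non-overlapping primitives; take the origin at the lower-left of the bounding box.
Outer circle: ⌀40, A = 1256.6 mm², y = 20 mm, Ī = 125 664 mm⁴.
Bore (subtracted): ⌀24, A = 452.39 mm², y = 20 mm, Ī = 16 286 mm⁴.
By symmetry the centroid is at mid-height, ȳ = 20 mm.
All pieces are centred on the centroidal x-axis, so I = ΣĪ (holes subtracted) = 109 378 mm⁴.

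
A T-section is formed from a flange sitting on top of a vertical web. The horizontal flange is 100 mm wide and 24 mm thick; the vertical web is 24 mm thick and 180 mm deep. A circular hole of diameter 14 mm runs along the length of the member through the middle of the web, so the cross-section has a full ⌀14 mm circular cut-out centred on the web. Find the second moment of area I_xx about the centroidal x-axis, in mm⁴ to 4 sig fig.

I_xx ≈ 2.762 × 10⁷ mm⁴

Treat the section as a set of non-overlapping primitives; coordinates are from the bounding-box lower-left.
Flange: 100 × 24, A = 2 400 mm², y = 192 mm, Ī = 115 200 mm⁴.
Web: 24 × 180, A = 4 320 mm², y = 90 mm, Ī = 11 664 000 mm⁴.
Hole (subtracted): ⌀14, A = 153.938 mm², y = 90 mm, Ī = 1885.74 mm⁴.
Centroid: ȳ = ΣA·y / ΣA = 127.283 mm.
Transfer each piece to the centroidal x-axis using Ī + A·d² with d = y − 127.283:
  flange: d = 64.7174 mm → contributes +10 167 214 mm⁴
  web: d = -37.2826 mm → contributes +17 668 773 mm⁴
  hole: d = -37.2826 mm → contributes −215 859 mm⁴
Total I = 27 620 129 mm⁴.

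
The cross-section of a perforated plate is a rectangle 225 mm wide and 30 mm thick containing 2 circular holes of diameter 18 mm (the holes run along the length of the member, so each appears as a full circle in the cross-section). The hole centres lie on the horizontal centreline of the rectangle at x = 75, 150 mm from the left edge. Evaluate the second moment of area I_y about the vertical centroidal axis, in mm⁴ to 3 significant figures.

I_y ≈ 2.78 × 10⁷ mm⁴

Treat the section as a set of non-overlapping primitives; coordinates are from the bounding-box lower-left.
Plate: 225 × 30, A = 6 750 mm², x = 112.5 mm, Ī = 28 476 563 mm⁴.
Hole 1 (subtracted): ⌀18, A = 254.47 mm², x = 75 mm, Ī = 5 153 mm⁴.
Hole 2 (subtracted): ⌀18, A = 254.47 mm², x = 150 mm, Ī = 5 153 mm⁴.
By symmetry the centroid is at mid-width, x̄ = 112.5 mm.
Transfer each piece to the vertical centroidal axis using Ī + A·d² with d = x − 112.5:
  plate: d = 0 mm → contributes +28 476 563 mm⁴
  hole 1: d = -37.5 mm → contributes −363 000 mm⁴
  hole 2: d = 37.5 mm → contributes −363 000 mm⁴
Total I = 27 750 562 mm⁴.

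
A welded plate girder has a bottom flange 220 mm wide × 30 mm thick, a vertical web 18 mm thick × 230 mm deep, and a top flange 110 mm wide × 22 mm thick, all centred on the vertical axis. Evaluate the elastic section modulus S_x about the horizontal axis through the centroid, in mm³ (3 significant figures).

S_x ≈ 8.13 × 10⁵ mm³

Split into non-overlapping primitives; take the origin at the lower-left of the bounding box.
Bottom plate: 220 × 30, A = 6 600 mm², y = 15 mm, Ī = 495 000 mm⁴.
Web plate: 18 × 230, A = 4 140 mm², y = 145 mm, Ī = 18 250 500 mm⁴.
Top plate: 110 × 22, A = 2 420 mm², y = 271 mm, Ī = 97 607 mm⁴.
Centroid: ȳ = ΣA·y / ΣA = 102.97 mm.
Transfer each piece to the horizontal axis through the centroid using Ī + A·d² with d = y − 102.97:
  bottom plate: d = -87.973 mm → contributes +51 573 629 mm⁴
  web plate: d = 42.027 mm → contributes +25 562 976 mm⁴
  top plate: d = 168.03 mm → contributes +68 421 932 mm⁴
Total I = 145 558 537 mm⁴.
Extreme fibre distance c = 179.03 mm; S = I/c = 813 052 mm³.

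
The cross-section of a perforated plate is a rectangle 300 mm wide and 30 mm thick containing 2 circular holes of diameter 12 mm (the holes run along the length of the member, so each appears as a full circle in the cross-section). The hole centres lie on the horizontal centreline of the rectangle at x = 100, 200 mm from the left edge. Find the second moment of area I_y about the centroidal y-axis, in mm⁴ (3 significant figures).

I_y ≈ 6.69 × 10⁷ mm⁴

Decompose the section into non-overlapping parts with the origin at the bottom-left of its bounding rectangle.
Plate: 300 × 30, A = 9 000 mm², x = 150 mm, Ī = 67 500 000 mm⁴.
Hole 1 (subtracted): ⌀12, A = 113.1 mm², x = 100 mm, Ī = 1017.9 mm⁴.
Hole 2 (subtracted): ⌀12, A = 113.1 mm², x = 200 mm, Ī = 1017.9 mm⁴.
By symmetry the centroid is at mid-width, x̄ = 150 mm.
Transfer each piece to the centroidal y-axis using Ī + A·d² with d = x − 150:
  plate: d = 0 mm → contributes +67 500 000 mm⁴
  hole 1: d = -50 mm → contributes −283 761 mm⁴
  hole 2: d = 50 mm → contributes −283 761 mm⁴
Total I = 66 932 478 mm⁴.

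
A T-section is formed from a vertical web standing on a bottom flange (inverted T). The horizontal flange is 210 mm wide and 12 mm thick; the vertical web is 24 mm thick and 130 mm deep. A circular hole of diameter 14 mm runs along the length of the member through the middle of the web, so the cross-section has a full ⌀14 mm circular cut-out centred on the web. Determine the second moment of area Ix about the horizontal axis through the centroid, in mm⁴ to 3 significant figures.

Decompose the section into non-overlapping parts with the origin at the bottom-left of its bounding rectangle.
Flange: 210 × 12, A = 2 520 mm², y = 6 mm, Ī = 30 240 mm⁴.
Web: 24 × 130, A = 3 120 mm², y = 77 mm, Ī = 4 394 000 mm⁴.
Hole (subtracted): ⌀14, A = 153.94 mm², y = 77 mm, Ī = 1885.7 mm⁴.
Centroid: ȳ = ΣA·y / ΣA = 44.386 mm.
Transfer each piece to the horizontal axis through the centroid using Ī + A·d² with d = y − 44.386:
  flange: d = -38.386 mm → contributes +3 743 508 mm⁴
  web: d = 32.614 mm → contributes +7 712 570 mm⁴
  hole: d = 32.614 mm → contributes −165 621 mm⁴
Total I = 11 290 456 mm⁴.

Ix ≈ 1.13 × 10⁷ mm⁴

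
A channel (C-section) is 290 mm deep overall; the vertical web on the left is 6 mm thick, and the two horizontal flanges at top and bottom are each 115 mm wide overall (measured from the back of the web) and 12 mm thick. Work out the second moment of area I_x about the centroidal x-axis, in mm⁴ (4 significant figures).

I_x ≈ 6.277 × 10⁷ mm⁴

Treat the section as a set of non-overlapping primitives; coordinates are from the bounding-box lower-left.
Web: 6 × 290, A = 1 740 mm², y = 145 mm, Ī = 12 194 500 mm⁴.
Top flange (beyond web): 109 × 12, A = 1 308 mm², y = 284 mm, Ī = 15 696 mm⁴.
Bottom flange (beyond web): 109 × 12, A = 1 308 mm², y = 6 mm, Ī = 15 696 mm⁴.
By symmetry the centroid is at mid-height, ȳ = 145 mm.
Transfer each piece to the centroidal x-axis using Ī + A·d² with d = y − 145:
  web: d = 0 mm → contributes +12 194 500 mm⁴
  top flange (beyond web): d = 139 mm → contributes +25 287 564 mm⁴
  bottom flange (beyond web): d = -139 mm → contributes +25 287 564 mm⁴
Total I = 62 769 628 mm⁴.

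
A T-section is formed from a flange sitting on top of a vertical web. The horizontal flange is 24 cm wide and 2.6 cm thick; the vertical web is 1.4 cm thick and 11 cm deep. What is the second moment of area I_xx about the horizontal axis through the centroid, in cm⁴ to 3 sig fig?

Decompose the section into non-overlapping parts with the origin at the bottom-left of its bounding rectangle.
Flange: 24 × 2.6, A = 62.4 cm², y = 12.3 cm, Ī = 35.152 cm⁴.
Web: 1.4 × 11, A = 15.4 cm², y = 5.5 cm, Ī = 155.28 cm⁴.
Centroid: ȳ = ΣA·y / ΣA = 10.954 cm.
Transfer each piece to the horizontal axis through the centroid using Ī + A·d² with d = y − 10.954:
  flange: d = 1.346 cm → contributes +148.21 cm⁴
  web: d = -5.454 cm → contributes +613.37 cm⁴
Total I = 761.58 cm⁴.

I_xx ≈ 762 cm⁴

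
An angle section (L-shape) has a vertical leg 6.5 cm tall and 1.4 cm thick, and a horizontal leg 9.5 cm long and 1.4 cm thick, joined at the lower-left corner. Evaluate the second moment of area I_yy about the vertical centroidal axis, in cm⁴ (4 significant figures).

Split into non-overlapping primitives; take the origin at the lower-left of the bounding box.
Vertical leg: 1.4 × 6.5, A = 9.1 cm², x = 0.7 cm, Ī = 1.48633 cm⁴.
Horizontal leg (remainder): 8.1 × 1.4, A = 11.34 cm², x = 5.45 cm, Ī = 62.0015 cm⁴.
Centroid: x̄ = ΣA·x / ΣA = 3.33527 cm.
Transfer each piece to the vertical centroidal axis using Ī + A·d² with d = x − 3.33527:
  vertical leg: d = -2.63527 cm → contributes +64.6828 cm⁴
  horizontal leg (remainder): d = 2.11473 cm → contributes +112.715 cm⁴
Total I = 177.398 cm⁴.

I_yy ≈ 177.4 cm⁴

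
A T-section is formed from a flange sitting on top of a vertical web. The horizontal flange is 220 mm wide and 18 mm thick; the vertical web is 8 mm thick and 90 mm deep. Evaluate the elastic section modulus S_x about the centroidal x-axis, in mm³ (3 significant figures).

S_x ≈ 2.61 × 10⁴ mm³

Split into non-overlapping primitives; take the origin at the lower-left of the bounding box.
Flange: 220 × 18, A = 3 960 mm², y = 99 mm, Ī = 106 920 mm⁴.
Web: 8 × 90, A = 720 mm², y = 45 mm, Ī = 486 000 mm⁴.
Centroid: ȳ = ΣA·y / ΣA = 90.692 mm.
Transfer each piece to the centroidal x-axis using Ī + A·d² with d = y − 90.692:
  flange: d = 8.3077 mm → contributes +380 230 mm⁴
  web: d = -45.692 mm → contributes +1 989 207 mm⁴
Total I = 2 369 437 mm⁴.
Extreme fibre distance c = 90.692 mm; S = I/c = 26 126 mm³.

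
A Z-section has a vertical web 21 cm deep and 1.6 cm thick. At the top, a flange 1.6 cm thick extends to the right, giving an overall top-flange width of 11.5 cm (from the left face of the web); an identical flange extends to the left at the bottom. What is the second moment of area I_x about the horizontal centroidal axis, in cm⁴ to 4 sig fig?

Treat the section as a set of non-overlapping primitives; coordinates are from the bounding-box lower-left.
Web: 1.6 × 21, A = 33.6 cm², y = 10.5 cm, Ī = 1234.8 cm⁴.
Top flange (beyond web): 9.9 × 1.6, A = 15.84 cm², y = 20.2 cm, Ī = 3.3792 cm⁴.
Bottom flange (beyond web): 9.9 × 1.6, A = 15.84 cm², y = 0.8 cm, Ī = 3.3792 cm⁴.
Centroid: ȳ = ΣA·y / ΣA = 10.5 cm.
Transfer each piece to the horizontal centroidal axis using Ī + A·d² with d = y − 10.5:
  web: d = 0 cm → contributes +1234.8 cm⁴
  top flange (beyond web): d = 9.7 cm → contributes +1493.76 cm⁴
  bottom flange (beyond web): d = -9.7 cm → contributes +1493.76 cm⁴
Total I = 4222.33 cm⁴.

I_x ≈ 4222 cm⁴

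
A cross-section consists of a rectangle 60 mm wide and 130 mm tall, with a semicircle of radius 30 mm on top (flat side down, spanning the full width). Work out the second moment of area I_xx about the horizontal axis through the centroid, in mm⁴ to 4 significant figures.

I_xx ≈ 1.831 × 10⁷ mm⁴

Treat the section as a set of non-overlapping primitives; coordinates are from the bounding-box lower-left.
Rectangular body: 60 × 130, A = 7 800 mm², y = 65 mm, Ī = 10 985 000 mm⁴.
Semicircular cap: semicircle r = 30, A = 1413.72 mm², y = 142.732 mm, Ī = 88903.1 mm⁴.
Centroid: ȳ = ΣA·y / ΣA = 76.927 mm.
Transfer each piece to the horizontal axis through the centroid using Ī + A·d² with d = y − 76.927:
  rectangular body: d = -11.927 mm → contributes +12 094 568 mm⁴
  semicircular cap: d = 65.8054 mm → contributes +6 210 800 mm⁴
Total I = 18 305 367 mm⁴.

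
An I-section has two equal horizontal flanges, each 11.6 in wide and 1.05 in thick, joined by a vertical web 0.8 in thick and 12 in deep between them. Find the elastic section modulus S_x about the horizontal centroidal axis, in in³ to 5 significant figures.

Split into non-overlapping primitives; take the origin at the lower-left of the bounding box.
Bottom flange: 11.6 × 1.05, A = 12.18 in², y = 0.525 in, Ī = 1.119038 in⁴.
Web: 0.8 × 12, A = 9.6 in², y = 7.05 in, Ī = 115.2 in⁴.
Top flange: 11.6 × 1.05, A = 12.18 in², y = 13.575 in, Ī = 1.119038 in⁴.
By symmetry the centroid is at mid-height, ȳ = 7.05 in.
Transfer each piece to the horizontal centroidal axis using Ī + A·d² with d = y − 7.05:
  bottom flange: d = -6.525 in → contributes +519.6902 in⁴
  web: d = 0 in → contributes +115.2 in⁴
  top flange: d = 6.525 in → contributes +519.6902 in⁴
Total I = 1154.58 in⁴.
Extreme fibre distance c = 7.05 in; S = I/c = 163.7703 in³.

S_x ≈ 163.77 in³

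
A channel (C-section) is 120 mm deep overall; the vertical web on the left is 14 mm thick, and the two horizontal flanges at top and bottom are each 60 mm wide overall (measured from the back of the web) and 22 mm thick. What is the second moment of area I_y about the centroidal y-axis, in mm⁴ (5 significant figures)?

I_y ≈ 1.2106 × 10⁶ mm⁴

Treat the section as a set of non-overlapping primitives; coordinates are from the bounding-box lower-left.
Web: 14 × 120, A = 1 680 mm², x = 7 mm, Ī = 27 440 mm⁴.
Top flange (beyond web): 46 × 22, A = 1 012 mm², x = 37 mm, Ī = 178449.3 mm⁴.
Bottom flange (beyond web): 46 × 22, A = 1 012 mm², x = 37 mm, Ī = 178449.3 mm⁴.
Centroid: x̄ = ΣA·x / ΣA = 23.39309 mm.
Transfer each piece to the centroidal y-axis using Ī + A·d² with d = x − 23.39309:
  web: d = -16.39309 mm → contributes +478 912 mm⁴
  top flange (beyond web): d = 13.60691 mm → contributes +365819.1 mm⁴
  bottom flange (beyond web): d = 13.60691 mm → contributes +365819.1 mm⁴
Total I = 1 210 550 mm⁴.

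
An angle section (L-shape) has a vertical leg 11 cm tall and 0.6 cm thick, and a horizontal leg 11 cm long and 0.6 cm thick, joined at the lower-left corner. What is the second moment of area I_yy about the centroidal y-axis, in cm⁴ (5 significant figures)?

Decompose the section into non-overlapping parts with the origin at the bottom-left of its bounding rectangle.
Vertical leg: 0.6 × 11, A = 6.6 cm², x = 0.3 cm, Ī = 0.198 cm⁴.
Horizontal leg (remainder): 10.4 × 0.6, A = 6.24 cm², x = 5.8 cm, Ī = 56.2432 cm⁴.
Centroid: x̄ = ΣA·x / ΣA = 2.972897 cm.
Transfer each piece to the centroidal y-axis using Ī + A·d² with d = x − 2.972897:
  vertical leg: d = -2.672897 cm → contributes +47.3509 cm⁴
  horizontal leg (remainder): d = 2.827103 cm → contributes +106.1165 cm⁴
Total I = 153.4674 cm⁴.

I_yy ≈ 153.47 cm⁴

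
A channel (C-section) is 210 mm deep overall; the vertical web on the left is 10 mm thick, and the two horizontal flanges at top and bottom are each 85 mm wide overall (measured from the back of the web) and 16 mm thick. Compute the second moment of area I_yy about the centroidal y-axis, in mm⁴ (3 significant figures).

Break the section into simple shapes (no overlaps), measuring from the bottom-left corner of the bounding box.
Web: 10 × 210, A = 2 100 mm², x = 5 mm, Ī = 17 500 mm⁴.
Top flange (beyond web): 75 × 16, A = 1 200 mm², x = 47.5 mm, Ī = 562 500 mm⁴.
Bottom flange (beyond web): 75 × 16, A = 1 200 mm², x = 47.5 mm, Ī = 562 500 mm⁴.
Centroid: x̄ = ΣA·x / ΣA = 27.667 mm.
Transfer each piece to the centroidal y-axis using Ī + A·d² with d = x − 27.667:
  web: d = -22.667 mm → contributes +1 096 433 mm⁴
  top flange (beyond web): d = 19.833 mm → contributes +1 034 533 mm⁴
  bottom flange (beyond web): d = 19.833 mm → contributes +1 034 533 mm⁴
Total I = 3 165 500 mm⁴.

I_yy ≈ 3.17 × 10⁶ mm⁴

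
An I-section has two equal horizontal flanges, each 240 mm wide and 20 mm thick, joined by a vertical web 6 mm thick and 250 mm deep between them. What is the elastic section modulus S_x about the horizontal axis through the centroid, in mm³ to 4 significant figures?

S_x ≈ 1.263 × 10⁶ mm³

Split into non-overlapping primitives; take the origin at the lower-left of the bounding box.
Bottom flange: 240 × 20, A = 4 800 mm², y = 10 mm, Ī = 160 000 mm⁴.
Web: 6 × 250, A = 1 500 mm², y = 145 mm, Ī = 7 812 500 mm⁴.
Top flange: 240 × 20, A = 4 800 mm², y = 280 mm, Ī = 160 000 mm⁴.
By symmetry the centroid is at mid-height, ȳ = 145 mm.
Transfer each piece to the horizontal axis through the centroid using Ī + A·d² with d = y − 145:
  bottom flange: d = -135 mm → contributes +87 640 000 mm⁴
  web: d = 0 mm → contributes +7 812 500 mm⁴
  top flange: d = 135 mm → contributes +87 640 000 mm⁴
Total I = 183 092 500 mm⁴.
Extreme fibre distance c = 145 mm; S = I/c = 1 262 707 mm³.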